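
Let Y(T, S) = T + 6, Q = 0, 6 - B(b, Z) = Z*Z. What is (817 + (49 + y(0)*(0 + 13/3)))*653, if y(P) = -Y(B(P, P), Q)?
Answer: 531542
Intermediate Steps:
B(b, Z) = 6 - Z² (B(b, Z) = 6 - Z*Z = 6 - Z²)
Y(T, S) = 6 + T
y(P) = -12 + P² (y(P) = -(6 + (6 - P²)) = -(12 - P²) = -12 + P²)
(817 + (49 + y(0)*(0 + 13/3)))*653 = (817 + (49 + (-12 + 0²)*(0 + 13/3)))*653 = (817 + (49 + (-12 + 0)*(0 + 13*(⅓))))*653 = (817 + (49 - 12*(0 + 13/3)))*653 = (817 + (49 - 12*13/3))*653 = (817 + (49 - 52))*653 = (817 - 3)*653 = 814*653 = 531542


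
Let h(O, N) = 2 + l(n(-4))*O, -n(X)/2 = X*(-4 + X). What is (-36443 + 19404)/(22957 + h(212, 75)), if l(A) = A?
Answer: -17039/9391 ≈ -1.8144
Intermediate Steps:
n(X) = -2*X*(-4 + X)
h(O, N) = 2 - 64*O (h(O, N) = 2 + (2*(-4)*(4 - 1*(-4)))*O = 2 + (2*(-4)*(4 + 4))*O = 2 + (2*(-4)*8)*O = 2 - 64*O)
(-36443 + 19404)/(22957 + h(212, 75)) = (-36443 + 19404)/(22957 + (2 - 64*212)) = -17039/(22957 + (2 - 13568)) = -17039/(22957 - 13566) = -17039/9391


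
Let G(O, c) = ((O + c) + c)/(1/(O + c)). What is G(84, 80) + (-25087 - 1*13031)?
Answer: 1898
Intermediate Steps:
G(O, c) = (O + c)*(O + 2*c) (G(O, c) = (O + 2*c)*(O + c) = (O + c)*(O + 2*c))
G(84, 80) + (-25087 - 1*13031) = (84² + 2*80² + 3*84*80) + (-25087 - 1*13031) = (7056 + 2*6400 + 20160) + (-25087 - 13031) = (7056 + 12800 + 20160) - 38118 = 40016 - 38118 = 1898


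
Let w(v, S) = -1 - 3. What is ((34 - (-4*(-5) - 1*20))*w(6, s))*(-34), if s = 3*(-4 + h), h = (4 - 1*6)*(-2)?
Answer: 4624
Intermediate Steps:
h = 4 (h = (4 - 6)*(-2) = -2*(-2) = 4)
s = 0 (s = 3*(-4 + 4) = 3*0 = 0)
w(v, S) = -4
((34 - (-4*(-5) - 1*20))*w(6, s))*(-34) = ((34 - (-4*(-5) - 1*20))*(-4))*(-34) = ((34 - (20 - 20))*(-4))*(-34) = ((34 - 1*0)*(-4))*(-34) = ((34 + 0)*(-4))*(-34) = (34*(-4))*(-34) = -136*(-34) = 4624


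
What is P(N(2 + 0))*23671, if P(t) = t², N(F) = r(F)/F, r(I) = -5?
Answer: 591775/4 ≈ 1.4794e+5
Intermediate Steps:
N(F) = -5/F
P(N(2 + 0))*23671 = (-5/(2 + 0))²*23671 = (-5/2)²*23671 = (25/4)*23671 = 591775/4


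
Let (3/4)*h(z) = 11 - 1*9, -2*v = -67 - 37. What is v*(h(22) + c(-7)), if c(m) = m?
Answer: -676/3 ≈ -225.33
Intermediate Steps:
v = 52 (v = -(-67 - 37)/2 = -1/2*(-104) = 52)
h(z) = 8/3 (h(z) = 4*(11 - 1*9)/3 = 4*(11 - 9)/3 = (4/3)*2 = 8/3)
v*(h(22) + c(-7)) = 52*(8/3 - 7) = 52*(-13/3) = -676/3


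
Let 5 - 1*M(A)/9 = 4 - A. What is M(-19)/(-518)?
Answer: 81/259 ≈ 0.31274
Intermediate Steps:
M(A) = 9 + 9*A (M(A) = 45 - 9*(4 - A) = 45 + (-36 + 9*A) = 9 + 9*A)
M(-19)/(-518) = (9 + 9*(-19))/(-518) = (9 - 171)*(-1/518) = -162*(-1/518) = 81/259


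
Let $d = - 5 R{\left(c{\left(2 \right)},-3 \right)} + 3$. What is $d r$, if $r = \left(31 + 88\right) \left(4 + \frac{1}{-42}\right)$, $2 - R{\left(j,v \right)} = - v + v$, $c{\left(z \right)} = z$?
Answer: $- \frac{19873}{6} \approx -3312.2$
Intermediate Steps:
$R{\left(j,v \right)} = 2$ ($R{\left(j,v \right)} = 2 - \left(- v + v\right) = 2 - 0 = 2 + 0 = 2$)
$d = -7$ ($d = \left(-5\right) 2 + 3 = -10 + 3 = -7$)
$r = \frac{2839}{6}$ ($r = 119 \left(4 - \frac{1}{42}\right) = 119 \cdot \frac{167}{42} = \frac{2839}{6} \approx 473.17$)
$d r = \left(-7\right) \frac{2839}{6} = - \frac{19873}{6}$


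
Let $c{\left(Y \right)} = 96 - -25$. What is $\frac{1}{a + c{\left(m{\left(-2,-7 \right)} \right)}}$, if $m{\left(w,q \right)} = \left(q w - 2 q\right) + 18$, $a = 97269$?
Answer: $\frac{1}{97390} \approx 1.0268 \cdot 10^{-5}$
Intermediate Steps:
$m{\left(w,q \right)} = 18 - 2 q + q w$ ($m{\left(w,q \right)} = \left(- 2 q + q w\right) + 18 = 18 - 2 q + q w$)
$c{\left(Y \right)} = 121$ ($c{\left(Y \right)} = 96 + 25 = 121$)
$\frac{1}{a + c{\left(m{\left(-2,-7 \right)} \right)}} = \frac{1}{97269 + 121} = \frac{1}{97390}$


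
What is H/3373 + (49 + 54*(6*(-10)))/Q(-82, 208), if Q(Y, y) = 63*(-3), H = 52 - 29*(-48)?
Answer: 11036159/637497 ≈ 17.312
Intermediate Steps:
H = 1444 (H = 52 + 1392 = 1444)
Q(Y, y) = -189
H/3373 + (49 + 54*(6*(-10)))/Q(-82, 208) = 1444/3373 + (49 + 54*(6*(-10)))/(-189) = 1444*(1/3373) + (49 + 54*(-60))*(-1/189) = 1444/3373 + (49 - 3240)*(-1/189) = 1444/3373 - 3191*(-1/189) = 1444/3373 + 3191/189 = 11036159/637497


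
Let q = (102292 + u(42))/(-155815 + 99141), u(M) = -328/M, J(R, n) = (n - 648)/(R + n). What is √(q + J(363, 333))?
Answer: I*√10756342659397818/69028932 ≈ 1.5025*I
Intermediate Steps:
J(R, n) = (-648 + n)/(R + n)
q = -1073984/595077 (q = (102292 - 328/42)/(-155815 + 99141) = (102292 - 328*1/42)/(-56674) = (102292 - 164/21)*(-1/56674) = (2147968/21)*(-1/56674) = -1073984/595077 ≈ -1.8048)
√(q + J(363, 333)) = √(-1073984/595077 + (-648 + 333)/(363 + 333)) = √(-1073984/595077 - 315/696) = √(-1073984/595077 + (1/696)*(-315)) = √(-1073984/595077 - 105/232) = √(-311647373/138057864) = I*√10756342659397818/69028932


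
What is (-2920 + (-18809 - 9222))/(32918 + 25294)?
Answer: -3439/6468 ≈ -0.53169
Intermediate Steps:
(-2920 + (-18809 - 9222))/(32918 + 25294) = (-2920 - 28031)/58212 = -30951*1/58212 = -3439/6468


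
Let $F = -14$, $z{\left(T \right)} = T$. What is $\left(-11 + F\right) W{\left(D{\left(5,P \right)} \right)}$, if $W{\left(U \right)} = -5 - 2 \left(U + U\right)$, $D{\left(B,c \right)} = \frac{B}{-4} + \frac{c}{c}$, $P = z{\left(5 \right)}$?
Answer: $100$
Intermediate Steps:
$P = 5$
$D{\left(B,c \right)} = 1 - \frac{B}{4}$ ($D{\left(B,c \right)} = B \left(- \frac{1}{4}\right) + 1 = - \frac{B}{4} + 1 = 1 - \frac{B}{4}$)
$W{\left(U \right)} = -5 - 4 U$ ($W{\left(U \right)} = -5 - 2 \cdot 2 U = -5 - 4 U$)
$\left(-11 + F\right) W{\left(D{\left(5,P \right)} \right)} = \left(-11 - 14\right) \left(-5 - 4 \left(1 - \frac{5}{4}\right)\right) = - 25 \left(-5 - 4 \left(1 - \frac{5}{4}\right)\right) = - 25 \left(-5 - -1\right) = - 25 \left(-5 + 1\right) = \left(-25\right) \left(-4\right) = 100$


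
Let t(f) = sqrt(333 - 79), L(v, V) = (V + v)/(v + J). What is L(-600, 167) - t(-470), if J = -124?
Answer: 433/724 - sqrt(254) ≈ -15.339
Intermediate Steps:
L(v, V) = (V + v)/(-124 + v) (L(v, V) = (V + v)/(v - 124) = (V + v)/(-124 + v))
t(f) = sqrt(254)
L(-600, 167) - t(-470) = (167 - 600)/(-124 - 600) - sqrt(254) = -433/(-724) - sqrt(254) = -1/724*(-433) - sqrt(254) = 433/724 - sqrt(254)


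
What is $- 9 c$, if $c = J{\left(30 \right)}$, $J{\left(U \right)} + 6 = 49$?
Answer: $-387$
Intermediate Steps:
$J{\left(U \right)} = 43$ ($J{\left(U \right)} = -6 + 49 = 43$)
$c = 43$
$- 9 c = \left(-9\right) 43 = -387$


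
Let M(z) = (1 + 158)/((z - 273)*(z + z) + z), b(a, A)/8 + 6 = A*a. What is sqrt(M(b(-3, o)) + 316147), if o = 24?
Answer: sqrt(2748250601070689)/93236 ≈ 562.27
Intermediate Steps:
b(a, A) = -48 + 8*A*a (b(a, A) = -48 + 8*(A*a) = -48 + 8*A*a)
M(z) = 159/(z + 2*z*(-273 + z)) (M(z) = 159/((-273 + z)*(2*z) + z) = 159/(2*z*(-273 + z) + z) = 159/(z + 2*z*(-273 + z)))
sqrt(M(b(-3, o)) + 316147) = sqrt(159/((-48 + 8*24*(-3))*(-545 + 2*(-48 + 8*24*(-3)))) + 316147) = sqrt(159/((-48 - 576)*(-545 + 2*(-48 - 576))) + 316147) = sqrt(159/(-624*(-545 + 2*(-624))) + 316147) = sqrt(159*(-1/624)/(-545 - 1248) + 316147) = sqrt(159*(-1/624)/(-1793) + 316147) = sqrt(159*(-1/624)*(-1/1793) + 316147) = sqrt(53/372944 + 316147) = sqrt(117905126821/372944) = sqrt(2748250601070689)/93236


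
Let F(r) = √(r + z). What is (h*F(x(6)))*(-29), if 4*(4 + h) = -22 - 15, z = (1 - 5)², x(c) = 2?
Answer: 4611*√2/4 ≈ 1630.2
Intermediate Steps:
z = 16 (z = (-4)² = 16)
h = -53/4 (h = -4 + (-22 - 15)/4 = -4 + (¼)*(-37) = -4 - 37/4 = -53/4 ≈ -13.250)
F(r) = √(16 + r) (F(r) = √(r + 16) = √(16 + r))
(h*F(x(6)))*(-29) = -53*√(16 + 2)/4*(-29) = -159*√2/4*(-29) = 4611*√2/4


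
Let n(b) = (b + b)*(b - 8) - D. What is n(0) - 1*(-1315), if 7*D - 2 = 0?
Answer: 9203/7 ≈ 1314.7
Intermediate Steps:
D = 2/7 (D = 2/7 + (⅐)*0 = 2/7 + 0 = 2/7 ≈ 0.28571)
n(b) = -2/7 + 2*b*(-8 + b) (n(b) = (b + b)*(b - 8) - 1*2/7 = (2*b)*(-8 + b) - 2/7 = 2*b*(-8 + b) - 2/7 = -2/7 + 2*b*(-8 + b))
n(0) - 1*(-1315) = (-2/7 - 16*0 + 2*0²) - 1*(-1315) = (-2/7 + 0 + 2*0) + 1315 = (-2/7 + 0 + 0) + 1315 = -2/7 + 1315 = 9203/7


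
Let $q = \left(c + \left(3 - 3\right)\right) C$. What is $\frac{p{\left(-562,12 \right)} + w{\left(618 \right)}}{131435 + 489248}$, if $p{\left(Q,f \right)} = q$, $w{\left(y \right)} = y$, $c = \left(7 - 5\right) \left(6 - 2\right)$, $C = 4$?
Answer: $\frac{650}{620683} \approx 0.0010472$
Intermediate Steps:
$c = 8$ ($c = 2 \cdot 4 = 8$)
$q = 32$ ($q = \left(8 + \left(3 - 3\right)\right) 4 = \left(8 + 0\right) 4 = 8 \cdot 4 = 32$)
$p{\left(Q,f \right)} = 32$
$\frac{p{\left(-562,12 \right)} + w{\left(618 \right)}}{131435 + 489248} = \frac{32 + 618}{131435 + 489248} = \frac{650}{620683}$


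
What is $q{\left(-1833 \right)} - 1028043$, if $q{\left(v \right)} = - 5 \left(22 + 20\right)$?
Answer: $-1028253$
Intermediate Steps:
$q{\left(v \right)} = -210$ ($q{\left(v \right)} = \left(-5\right) 42 = -210$)
$q{\left(-1833 \right)} - 1028043 = -210 - 1028043 = -1028253$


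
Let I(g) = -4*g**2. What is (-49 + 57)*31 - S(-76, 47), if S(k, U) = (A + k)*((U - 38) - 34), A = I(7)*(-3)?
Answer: 13048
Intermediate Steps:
A = 588 (A = -4*7**2*(-3) = -4*49*(-3) = -196*(-3) = 588)
S(k, U) = (-72 + U)*(588 + k) (S(k, U) = (588 + k)*((U - 38) - 34) = (588 + k)*((-38 + U) - 34) = (588 + k)*(-72 + U) = (-72 + U)*(588 + k))
(-49 + 57)*31 - S(-76, 47) = (-49 + 57)*31 - (-42336 - 72*(-76) + 588*47 + 47*(-76)) = 8*31 - (-42336 + 5472 + 27636 - 3572) = 248 - 1*(-12800) = 248 + 12800 = 13048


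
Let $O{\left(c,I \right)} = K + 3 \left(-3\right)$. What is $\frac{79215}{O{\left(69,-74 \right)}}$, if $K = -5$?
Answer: $- \frac{79215}{14} \approx -5658.2$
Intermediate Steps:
$O{\left(c,I \right)} = -14$ ($O{\left(c,I \right)} = -5 + 3 \left(-3\right) = -5 - 9 = -14$)
$\frac{79215}{O{\left(69,-74 \right)}} = \frac{79215}{-14} = 79215 \left(- \frac{1}{14}\right) = - \frac{79215}{14}$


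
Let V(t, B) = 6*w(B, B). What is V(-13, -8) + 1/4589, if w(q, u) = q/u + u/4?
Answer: -27533/4589 ≈ -5.9998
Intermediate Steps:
w(q, u) = u/4 + q/u (w(q, u) = q/u + u*(1/4) = q/u + u/4 = u/4 + q/u)
V(t, B) = 6 + 3*B/2 (V(t, B) = 6*(B/4 + B/B) = 6*(B/4 + 1) = 6*(1 + B/4) = 6 + 3*B/2)
V(-13, -8) + 1/4589 = (6 + (3/2)*(-8)) + 1/4589 = (6 - 12) + 1/4589 = -6 + 1/4589 = -27533/4589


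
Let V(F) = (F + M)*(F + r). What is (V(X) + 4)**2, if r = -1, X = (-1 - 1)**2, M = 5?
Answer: 961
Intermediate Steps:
X = 4 (X = (-2)**2 = 4)
V(F) = (-1 + F)*(5 + F) (V(F) = (F + 5)*(F - 1) = (5 + F)*(-1 + F) = (-1 + F)*(5 + F))
(V(X) + 4)**2 = ((-5 + 4**2 + 4*4) + 4)**2 = ((-5 + 16 + 16) + 4)**2 = (27 + 4)**2 = 31**2 = 961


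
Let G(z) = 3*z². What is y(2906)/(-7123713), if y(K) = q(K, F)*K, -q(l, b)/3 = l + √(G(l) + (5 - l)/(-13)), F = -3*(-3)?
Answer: 8444836/2374571 + 2906*√4281569565/30869423 ≈ 9.7162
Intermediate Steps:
F = 9
q(l, b) = -3*l - 3*√(-5/13 + 3*l² + l/13) (q(l, b) = -3*(l + √(3*l² + (5 - l)/(-13))) = -3*(l + √(3*l² + (5 - l)*(-1/13))) = -3*(l + √(3*l² + (-5/13 + l/13))) = -3*(l + √(-5/13 + 3*l² + l/13)) = -3*l - 3*√(-5/13 + 3*l² + l/13))
y(K) = K*(-3*K - 3*√(-65 + 13*K + 507*K²)/13) (y(K) = (-3*K - 3*√(-65 + 13*K + 507*K²)/13)*K = K*(-3*K - 3*√(-65 + 13*K + 507*K²)/13))
y(2906)/(-7123713) = -3/13*2906*(√(-65 + 13*2906 + 507*2906²) + 13*2906)/(-7123713) = -3/13*2906*(√(-65 + 37778 + 507*8444836) + 37778)*(-1/7123713) = -3/13*2906*(√(-65 + 37778 + 4281531852) + 37778)*(-1/7123713) = -3/13*2906*(√4281569565 + 37778)*(-1/7123713) = -3/13*2906*(37778 + √4281569565)*(-1/7123713) = (-25334508 - 8718*√4281569565/13)*(-1/7123713) = 8444836/2374571 + 2906*√4281569565/30869423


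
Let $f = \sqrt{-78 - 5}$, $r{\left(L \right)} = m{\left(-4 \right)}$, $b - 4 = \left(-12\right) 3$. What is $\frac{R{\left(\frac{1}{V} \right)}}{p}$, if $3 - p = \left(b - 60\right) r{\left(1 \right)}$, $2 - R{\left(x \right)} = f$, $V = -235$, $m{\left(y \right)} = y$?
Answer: $- \frac{2}{365} + \frac{i \sqrt{83}}{365} \approx -0.0054795 + 0.02496 i$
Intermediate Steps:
$b = -32$ ($b = 4 - 36 = -32$)
$r{\left(L \right)} = -4$
$f = i \sqrt{83}$ ($f = \sqrt{-83} = i \sqrt{83} \approx 9.1104 i$)
$R{\left(x \right)} = 2 - i \sqrt{83}$
$p = -365$ ($p = 3 - \left(-32 - 60\right) \left(-4\right) = 3 - \left(-92\right) \left(-4\right) = 3 - 368 = -365$)
$\frac{R{\left(\frac{1}{V} \right)}}{p} = \frac{2 - i \sqrt{83}}{-365} = \left(2 - i \sqrt{83}\right) \left(- \frac{1}{365}\right) = - \frac{2}{365} + \frac{i \sqrt{83}}{365}$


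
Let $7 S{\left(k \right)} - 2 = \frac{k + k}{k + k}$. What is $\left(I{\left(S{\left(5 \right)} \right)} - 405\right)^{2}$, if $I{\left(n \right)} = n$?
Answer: $\frac{8020224}{49} \approx 1.6368 \cdot 10^{5}$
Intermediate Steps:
$S{\left(k \right)} = \frac{3}{7}$ ($S{\left(k \right)} = \frac{2}{7} + \frac{\left(k + k\right) \frac{1}{k + k}}{7} = \frac{2}{7} + \frac{2 k \frac{1}{2 k}}{7} = \frac{2}{7} + \frac{1}{7} \cdot 1 = \frac{2}{7} + \frac{1}{7} = \frac{3}{7}$)
$\left(I{\left(S{\left(5 \right)} \right)} - 405\right)^{2} = \left(\frac{3}{7} - 405\right)^{2} = \left(- \frac{2832}{7}\right)^{2} = \frac{8020224}{49}$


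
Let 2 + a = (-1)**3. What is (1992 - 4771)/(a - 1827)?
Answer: 2779/1830 ≈ 1.5186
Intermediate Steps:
a = -3 (a = -2 + (-1)**3 = -2 - 1 = -3)
(1992 - 4771)/(a - 1827) = (1992 - 4771)/(-3 - 1827) = -2779/(-1830) = -2779*(-1/1830) = 2779/1830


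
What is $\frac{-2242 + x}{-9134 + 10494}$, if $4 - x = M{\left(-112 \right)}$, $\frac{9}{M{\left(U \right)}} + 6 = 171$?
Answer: $- \frac{123093}{74800} \approx -1.6456$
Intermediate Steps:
$M{\left(U \right)} = \frac{3}{55}$ ($M{\left(U \right)} = \frac{9}{-6 + 171} = \frac{9}{165} = 9 \cdot \frac{1}{165} = \frac{3}{55}$)
$x = \frac{217}{55}$ ($x = 4 - \frac{3}{55} = \frac{217}{55} \approx 3.9455$)
$\frac{-2242 + x}{-9134 + 10494} = \frac{-2242 + \frac{217}{55}}{-9134 + 10494} = - \frac{123093}{55 \cdot 1360} = \left(- \frac{123093}{55}\right) \frac{1}{1360} = - \frac{123093}{74800}$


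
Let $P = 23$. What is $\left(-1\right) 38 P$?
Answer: $-874$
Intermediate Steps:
$\left(-1\right) 38 P = \left(-1\right) 38 \cdot 23 = \left(-38\right) 23 = -874$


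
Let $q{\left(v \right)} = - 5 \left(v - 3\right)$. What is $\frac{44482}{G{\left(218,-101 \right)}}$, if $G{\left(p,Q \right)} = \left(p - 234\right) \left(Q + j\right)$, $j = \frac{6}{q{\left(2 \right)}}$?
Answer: $\frac{111205}{3992} \approx 27.857$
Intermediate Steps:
$q{\left(v \right)} = 15 - 5 v$ ($q{\left(v \right)} = - 5 \left(-3 + v\right) = 15 - 5 v$)
$j = \frac{6}{5}$ ($j = \frac{6}{15 - 10} = \frac{6}{5} \approx 1.2$)
$G{\left(p,Q \right)} = \left(-234 + p\right) \left(\frac{6}{5} + Q\right)$ ($G{\left(p,Q \right)} = \left(p - 234\right) \left(Q + \frac{6}{5}\right) = \left(-234 + p\right) \left(\frac{6}{5} + Q\right)$)
$\frac{44482}{G{\left(218,-101 \right)}} = \frac{44482}{- \frac{1404}{5} - -23634 + \frac{6}{5} \cdot 218 - 22018} = \frac{44482}{- \frac{1404}{5} + 23634 + \frac{1308}{5} - 22018} = \frac{44482}{\frac{7984}{5}} = 44482 \cdot \frac{5}{7984} = \frac{111205}{3992}$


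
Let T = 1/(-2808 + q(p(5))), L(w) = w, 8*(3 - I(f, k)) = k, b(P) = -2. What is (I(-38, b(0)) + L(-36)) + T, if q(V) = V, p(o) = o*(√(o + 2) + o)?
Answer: -507297433/15489828 - 5*√7/7744914 ≈ -32.750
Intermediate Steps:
I(f, k) = 3 - k/8
p(o) = o*(o + √(2 + o)) (p(o) = o*(√(2 + o) + o) = o*(o + √(2 + o)))
T = 1/(-2783 + 5*√7) (T = 1/(-2808 + 5*(5 + √(2 + 5))) = 1/(-2808 + 5*(5 + √7)) = 1/(-2808 + (25 + 5*√7)) = 1/(-2783 + 5*√7) ≈ -0.00036104)
(I(-38, b(0)) + L(-36)) + T = ((3 - ⅛*(-2)) - 36) + (-2783/7744914 - 5*√7/7744914) = ((3 + ¼) - 36) + (-2783/7744914 - 5*√7/7744914) = (13/4 - 36) + (-2783/7744914 - 5*√7/7744914) = -131/4 + (-2783/7744914 - 5*√7/7744914) = -507297433/15489828 - 5*√7/7744914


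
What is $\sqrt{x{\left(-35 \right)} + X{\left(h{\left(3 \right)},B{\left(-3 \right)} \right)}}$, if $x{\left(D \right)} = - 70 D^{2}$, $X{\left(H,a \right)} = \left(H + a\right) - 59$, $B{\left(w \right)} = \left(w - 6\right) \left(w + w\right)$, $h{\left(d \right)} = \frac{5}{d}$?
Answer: $\frac{2 i \sqrt{192945}}{3} \approx 292.84 i$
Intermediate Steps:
$B{\left(w \right)} = 2 w \left(-6 + w\right)$ ($B{\left(w \right)} = \left(-6 + w\right) 2 w = 2 w \left(-6 + w\right)$)
$X{\left(H,a \right)} = -59 + H + a$
$\sqrt{x{\left(-35 \right)} + X{\left(h{\left(3 \right)},B{\left(-3 \right)} \right)}} = \sqrt{- 70 \left(-35\right)^{2} + \left(-59 + \frac{5}{3} + 2 \left(-3\right) \left(-6 - 3\right)\right)} = \sqrt{\left(-70\right) 1225 + \left(-59 + 5 \cdot \frac{1}{3} + 2 \left(-3\right) \left(-9\right)\right)} = \sqrt{-85750 + \left(-59 + \frac{5}{3} + 54\right)} = \sqrt{-85750 - \frac{10}{3}} = \sqrt{- \frac{257260}{3}} = \frac{2 i \sqrt{192945}}{3}$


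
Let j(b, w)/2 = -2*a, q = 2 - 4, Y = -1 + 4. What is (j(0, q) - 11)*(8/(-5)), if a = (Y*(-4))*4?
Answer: -1448/5 ≈ -289.60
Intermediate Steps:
Y = 3
q = -2
a = -48 (a = (3*(-4))*4 = -12*4 = -48)
j(b, w) = 192 (j(b, w) = 2*(-2*(-48)) = 2*96 = 192)
(j(0, q) - 11)*(8/(-5)) = (192 - 11)*(8/(-5)) = 181*(8*(-⅕)) = 181*(-8/5) = -1448/5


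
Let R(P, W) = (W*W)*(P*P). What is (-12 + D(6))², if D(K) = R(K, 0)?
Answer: 144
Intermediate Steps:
R(P, W) = P²*W² (R(P, W) = W²*P² = P²*W²)
D(K) = 0 (D(K) = K²*0² = K²*0 = 0)
(-12 + D(6))² = (-12 + 0)² = (-12)² = 144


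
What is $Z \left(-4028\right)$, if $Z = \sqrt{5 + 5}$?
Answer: $- 4028 \sqrt{10} \approx -12738.0$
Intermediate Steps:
$Z = \sqrt{10} \approx 3.1623$
$Z \left(-4028\right) = \sqrt{10} \left(-4028\right) = - 4028 \sqrt{10}$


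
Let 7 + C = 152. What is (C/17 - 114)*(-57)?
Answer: 102201/17 ≈ 6011.8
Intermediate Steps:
C = 145 (C = -7 + 152 = 145)
(C/17 - 114)*(-57) = (145/17 - 114)*(-57) = -1793/17*(-57) = 102201/17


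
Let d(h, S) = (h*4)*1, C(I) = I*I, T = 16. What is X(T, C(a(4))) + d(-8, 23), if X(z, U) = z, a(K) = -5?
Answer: -16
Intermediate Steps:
C(I) = I²
d(h, S) = 4*h (d(h, S) = (4*h)*1 = 4*h)
X(T, C(a(4))) + d(-8, 23) = 16 + 4*(-8) = 16 - 32 = -16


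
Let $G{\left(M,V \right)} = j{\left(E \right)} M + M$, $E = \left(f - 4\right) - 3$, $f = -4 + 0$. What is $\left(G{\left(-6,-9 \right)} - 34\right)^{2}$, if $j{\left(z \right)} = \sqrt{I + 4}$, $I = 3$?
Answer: $1852 + 480 \sqrt{7} \approx 3122.0$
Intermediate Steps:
$f = -4$
$E = -11$ ($E = \left(-4 - 4\right) - 3 = -8 - 3 = -11$)
$j{\left(z \right)} = \sqrt{7}$ ($j{\left(z \right)} = \sqrt{3 + 4} = \sqrt{7}$)
$G{\left(M,V \right)} = M + M \sqrt{7}$ ($G{\left(M,V \right)} = \sqrt{7} M + M = M \sqrt{7} + M = M + M \sqrt{7}$)
$\left(G{\left(-6,-9 \right)} - 34\right)^{2} = \left(- 6 \left(1 + \sqrt{7}\right) - 34\right)^{2} = \left(\left(-6 - 6 \sqrt{7}\right) - 34\right)^{2} = \left(-40 - 6 \sqrt{7}\right)^{2}$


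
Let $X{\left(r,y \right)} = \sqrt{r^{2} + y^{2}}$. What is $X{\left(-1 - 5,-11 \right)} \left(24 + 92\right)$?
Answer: $116 \sqrt{157} \approx 1453.5$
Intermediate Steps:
$X{\left(-1 - 5,-11 \right)} \left(24 + 92\right) = \sqrt{\left(-1 - 5\right)^{2} + \left(-11\right)^{2}} \left(24 + 92\right) = \sqrt{\left(-6\right)^{2} + 121} \cdot 116 = \sqrt{36 + 121} \cdot 116 = \sqrt{157} \cdot 116 = 116 \sqrt{157}$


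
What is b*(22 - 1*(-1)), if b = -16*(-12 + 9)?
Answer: 1104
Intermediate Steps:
b = 48 (b = -16*(-3) = 48)
b*(22 - 1*(-1)) = 48*(22 - 1*(-1)) = 48*(22 + 1) = 48*23 = 1104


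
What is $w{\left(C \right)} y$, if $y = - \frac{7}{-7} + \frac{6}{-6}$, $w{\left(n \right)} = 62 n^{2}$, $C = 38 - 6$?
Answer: $0$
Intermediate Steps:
$C = 32$ ($C = 38 - 6 = 32$)
$y = 0$ ($y = \left(-7\right) \left(- \frac{1}{7}\right) + 6 \left(- \frac{1}{6}\right) = 1 - 1 = 0$)
$w{\left(C \right)} y = 62 \cdot 32^{2} \cdot 0 = 62 \cdot 1024 \cdot 0 = 63488 \cdot 0 = 0$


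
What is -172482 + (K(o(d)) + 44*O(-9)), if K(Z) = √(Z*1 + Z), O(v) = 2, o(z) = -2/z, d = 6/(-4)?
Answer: -172394 + 2*√6/3 ≈ -1.7239e+5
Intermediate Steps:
d = -3/2 (d = 6*(-¼) = -3/2 ≈ -1.5000)
K(Z) = √2*√Z (K(Z) = √(Z + Z) = √(2*Z) = √2*√Z)
-172482 + (K(o(d)) + 44*O(-9)) = -172482 + (√2*√(-2/(-3/2)) + 44*2) = -172482 + (√2*√(-2*(-⅔)) + 88) = -172482 + (√2*√(4/3) + 88) = -172482 + (√2*(2*√3/3) + 88) = -172482 + (2*√6/3 + 88) = -172482 + (88 + 2*√6/3) = -172394 + 2*√6/3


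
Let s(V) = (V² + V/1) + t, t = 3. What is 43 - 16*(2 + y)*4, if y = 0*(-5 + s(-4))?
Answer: -85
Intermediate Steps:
s(V) = 3 + V + V² (s(V) = (V² + V/1) + 3 = (V² + 1*V) + 3 = (V² + V) + 3 = (V + V²) + 3 = 3 + V + V²)
y = 0 (y = 0*(-5 + (3 - 4 + (-4)²)) = 0*(-5 + (3 - 4 + 16)) = 0*(-5 + 15) = 0*10 = 0)
43 - 16*(2 + y)*4 = 43 - 16*(2 + 0)*4 = 43 - 32*4 = 43 - 16*8 = 43 - 128 = -85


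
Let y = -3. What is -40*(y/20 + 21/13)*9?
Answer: -6858/13 ≈ -527.54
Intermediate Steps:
-40*(y/20 + 21/13)*9 = -40*(-3/20 + 21/13)*9 = -40*381/260*9 = -762/13*9 = -6858/13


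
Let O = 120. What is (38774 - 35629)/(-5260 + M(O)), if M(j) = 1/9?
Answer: -28305/47339 ≈ -0.59792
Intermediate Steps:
M(j) = ⅑
(38774 - 35629)/(-5260 + M(O)) = (38774 - 35629)/(-5260 + ⅑) = 3145/(-47339/9) = 3145*(-9/47339) = -28305/47339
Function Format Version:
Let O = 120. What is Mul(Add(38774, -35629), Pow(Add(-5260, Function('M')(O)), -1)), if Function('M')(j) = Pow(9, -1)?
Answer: Rational(-28305, 47339) ≈ -0.59792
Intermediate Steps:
Function('M')(j) = Rational(1, 9)
Mul(Add(38774, -35629), Pow(Add(-5260, Function('M')(O)), -1)) = Mul(Add(38774, -35629), Pow(Add(-5260, Rational(1, 9)), -1)) = Mul(3145, Pow(Rational(-47339, 9), -1)) = Mul(3145, Rational(-9, 47339)) = Rational(-28305, 47339)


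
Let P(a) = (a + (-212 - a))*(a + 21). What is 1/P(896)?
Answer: -1/194404 ≈ -5.1439e-6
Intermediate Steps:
P(a) = -4452 - 212*a (P(a) = -212*(21 + a) = -4452 - 212*a)
1/P(896) = 1/(-4452 - 212*896) = 1/(-4452 - 189952) = 1/(-194404) = -1/194404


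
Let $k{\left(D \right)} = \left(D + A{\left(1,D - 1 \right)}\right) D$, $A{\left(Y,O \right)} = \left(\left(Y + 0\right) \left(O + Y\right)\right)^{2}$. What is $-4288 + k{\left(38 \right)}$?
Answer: $52028$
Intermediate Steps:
$A{\left(Y,O \right)} = Y^{2} \left(O + Y\right)^{2}$ ($A{\left(Y,O \right)} = \left(Y \left(O + Y\right)\right)^{2} = Y^{2} \left(O + Y\right)^{2}$)
$k{\left(D \right)} = D \left(D + D^{2}\right)$ ($k{\left(D \right)} = \left(D + 1^{2} \left(\left(D - 1\right) + 1\right)^{2}\right) D = \left(D + 1 \left(\left(-1 + D\right) + 1\right)^{2}\right) D = \left(D + 1 D^{2}\right) D = \left(D + D^{2}\right) D = D \left(D + D^{2}\right)$)
$-4288 + k{\left(38 \right)} = -4288 + 38^{2} \left(1 + 38\right) = -4288 + 1444 \cdot 39 = -4288 + 56316 = 52028$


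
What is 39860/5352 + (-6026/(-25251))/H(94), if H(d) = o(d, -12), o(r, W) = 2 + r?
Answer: 2013681619/270286704 ≈ 7.4502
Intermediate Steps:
H(d) = 2 + d
39860/5352 + (-6026/(-25251))/H(94) = 39860/5352 + (-6026/(-25251))/(2 + 94) = 39860*(1/5352) - 6026*(-1/25251)/96 = 9965/1338 + (6026/25251)*(1/96) = 9965/1338 + 3013/1212048 = 2013681619/270286704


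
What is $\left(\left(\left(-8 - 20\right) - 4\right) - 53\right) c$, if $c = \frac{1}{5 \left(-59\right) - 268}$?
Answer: $\frac{85}{563} \approx 0.15098$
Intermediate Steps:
$c = - \frac{1}{563}$ ($c = \frac{1}{-295 - 268} = \frac{1}{-563} = - \frac{1}{563} \approx -0.0017762$)
$\left(\left(\left(-8 - 20\right) - 4\right) - 53\right) c = \left(\left(\left(-8 - 20\right) - 4\right) - 53\right) \left(- \frac{1}{563}\right) = \left(\left(-28 - 4\right) - 53\right) \left(- \frac{1}{563}\right) = \left(-32 - 53\right) \left(- \frac{1}{563}\right) = \left(-85\right) \left(- \frac{1}{563}\right) = \frac{85}{563}$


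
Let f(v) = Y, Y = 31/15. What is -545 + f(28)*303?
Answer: 406/5 ≈ 81.200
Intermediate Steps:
Y = 31/15 (Y = 31*(1/15) = 31/15 ≈ 2.0667)
f(v) = 31/15
-545 + f(28)*303 = -545 + (31/15)*303 = -545 + 3131/5 = 406/5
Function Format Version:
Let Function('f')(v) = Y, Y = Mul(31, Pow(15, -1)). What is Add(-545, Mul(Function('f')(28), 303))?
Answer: Rational(406, 5) ≈ 81.200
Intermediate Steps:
Y = Rational(31, 15) (Y = Mul(31, Rational(1, 15)) = Rational(31, 15) ≈ 2.0667)
Function('f')(v) = Rational(31, 15)
Add(-545, Mul(Function('f')(28), 303)) = Add(-545, Mul(Rational(31, 15), 303)) = Add(-545, Rational(3131, 5)) = Rational(406, 5)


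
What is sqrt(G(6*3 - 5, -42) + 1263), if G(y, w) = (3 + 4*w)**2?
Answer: 2*sqrt(7122) ≈ 168.78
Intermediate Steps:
sqrt(G(6*3 - 5, -42) + 1263) = sqrt((3 + 4*(-42))**2 + 1263) = sqrt((3 - 168)**2 + 1263) = sqrt((-165)**2 + 1263) = sqrt(27225 + 1263) = sqrt(28488) = 2*sqrt(7122)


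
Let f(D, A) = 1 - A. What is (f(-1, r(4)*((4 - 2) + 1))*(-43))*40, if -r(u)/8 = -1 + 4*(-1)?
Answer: 204680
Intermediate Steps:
r(u) = 40 (r(u) = -8*(-1 + 4*(-1)) = -8*(-1 - 4) = -8*(-5) = 40)
(f(-1, r(4)*((4 - 2) + 1))*(-43))*40 = ((1 - 40*((4 - 2) + 1))*(-43))*40 = ((1 - 40*(2 + 1))*(-43))*40 = ((1 - 40*3)*(-43))*40 = ((1 - 1*120)*(-43))*40 = ((1 - 120)*(-43))*40 = -119*(-43)*40 = 5117*40 = 204680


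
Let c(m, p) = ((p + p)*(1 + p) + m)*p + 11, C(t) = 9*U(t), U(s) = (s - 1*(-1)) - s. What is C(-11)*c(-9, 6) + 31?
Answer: 4180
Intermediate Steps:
U(s) = 1 (U(s) = (s + 1) - s = (1 + s) - s = 1)
C(t) = 9 (C(t) = 9*1 = 9)
c(m, p) = 11 + p*(m + 2*p*(1 + p)) (c(m, p) = ((2*p)*(1 + p) + m)*p + 11 = (2*p*(1 + p) + m)*p + 11 = (m + 2*p*(1 + p))*p + 11 = p*(m + 2*p*(1 + p)) + 11 = 11 + p*(m + 2*p*(1 + p)))
C(-11)*c(-9, 6) + 31 = 9*(11 + 2*6**2 + 2*6**3 - 9*6) + 31 = 9*(11 + 2*36 + 2*216 - 54) + 31 = 9*(11 + 72 + 432 - 54) + 31 = 9*461 + 31 = 4149 + 31 = 4180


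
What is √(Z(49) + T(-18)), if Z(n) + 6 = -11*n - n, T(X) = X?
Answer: 6*I*√17 ≈ 24.739*I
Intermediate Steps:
Z(n) = -6 - 12*n (Z(n) = -6 + (-11*n - n) = -6 - 12*n)
√(Z(49) + T(-18)) = √((-6 - 12*49) - 18) = √((-6 - 588) - 18) = √(-594 - 18) = √(-612) = 6*I*√17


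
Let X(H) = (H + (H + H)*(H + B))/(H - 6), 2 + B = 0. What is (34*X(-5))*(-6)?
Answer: 13260/11 ≈ 1205.5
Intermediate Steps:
B = -2 (B = -2 + 0 = -2)
X(H) = (H + 2*H*(-2 + H))/(-6 + H) (X(H) = (H + (H + H)*(H - 2))/(H - 6) = (H + (2*H)*(-2 + H))/(-6 + H) = (H + 2*H*(-2 + H))/(-6 + H))
(34*X(-5))*(-6) = (34*(-5*(-3 + 2*(-5))/(-6 - 5)))*(-6) = (34*(-5*(-3 - 10)/(-11)))*(-6) = (34*(-5*(-1/11)*(-13)))*(-6) = (34*(-65/11))*(-6) = -2210/11*(-6) = 13260/11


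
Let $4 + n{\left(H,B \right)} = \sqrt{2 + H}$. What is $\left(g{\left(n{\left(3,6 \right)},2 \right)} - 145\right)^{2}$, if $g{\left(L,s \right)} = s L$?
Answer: $23429 - 612 \sqrt{5} \approx 22061.0$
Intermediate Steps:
$n{\left(H,B \right)} = -4 + \sqrt{2 + H}$
$g{\left(L,s \right)} = L s$
$\left(g{\left(n{\left(3,6 \right)},2 \right)} - 145\right)^{2} = \left(\left(-4 + \sqrt{2 + 3}\right) 2 - 145\right)^{2} = \left(\left(-4 + \sqrt{5}\right) 2 - 145\right)^{2} = \left(\left(-8 + 2 \sqrt{5}\right) - 145\right)^{2} = \left(-153 + 2 \sqrt{5}\right)^{2}$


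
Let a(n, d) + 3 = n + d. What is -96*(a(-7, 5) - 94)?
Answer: 9504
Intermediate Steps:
a(n, d) = -3 + d + n (a(n, d) = -3 + (n + d) = -3 + (d + n) = -3 + d + n)
-96*(a(-7, 5) - 94) = -96*((-3 + 5 - 7) - 94) = -96*(-5 - 94) = -96*(-99) = 9504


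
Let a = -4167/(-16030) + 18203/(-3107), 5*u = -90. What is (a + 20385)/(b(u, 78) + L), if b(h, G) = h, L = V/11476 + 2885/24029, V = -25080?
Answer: -3682805986241932391/3626056211383970 ≈ -1015.7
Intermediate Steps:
u = -18 (u = (1/5)*(-90) = -18)
L = -7493935/3628379 (L = -25080/11476 + 2885/24029 = -25080*1/11476 + 2885*(1/24029) = -330/151 + 2885/24029 = -7493935/3628379 ≈ -2.0654)
a = -278847221/49805210 (a = -4167*(-1/16030) + 18203*(-1/3107) = 4167/16030 - 18203/3107 = -278847221/49805210 ≈ -5.5988)
(a + 20385)/(b(u, 78) + L) = (-278847221/49805210 + 20385)/(-18 - 7493935/3628379) = 1015000358629/(49805210*(-72804757/3628379)) = (1015000358629/49805210)*(-3628379/72804757) = -3682805986241932391/3626056211383970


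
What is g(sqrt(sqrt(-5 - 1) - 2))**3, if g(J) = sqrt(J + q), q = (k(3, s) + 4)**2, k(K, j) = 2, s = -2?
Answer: (36 + sqrt(-2 + I*sqrt(6)))**(3/2) ≈ 222.74 + 14.613*I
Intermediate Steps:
q = 36 (q = (2 + 4)**2 = 6**2 = 36)
g(J) = sqrt(36 + J) (g(J) = sqrt(J + 36) = sqrt(36 + J))
g(sqrt(sqrt(-5 - 1) - 2))**3 = (sqrt(36 + sqrt(sqrt(-5 - 1) - 2)))**3 = (sqrt(36 + sqrt(sqrt(-6) - 2)))**3 = (sqrt(36 + sqrt(I*sqrt(6) - 2)))**3 = (sqrt(36 + sqrt(-2 + I*sqrt(6))))**3 = (36 + sqrt(-2 + I*sqrt(6)))**(3/2)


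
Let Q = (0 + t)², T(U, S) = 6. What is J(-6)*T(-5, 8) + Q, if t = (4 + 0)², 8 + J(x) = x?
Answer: 172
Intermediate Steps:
J(x) = -8 + x
t = 16 (t = 4² = 16)
Q = 256 (Q = (0 + 16)² = 16² = 256)
J(-6)*T(-5, 8) + Q = (-8 - 6)*6 + 256 = -14*6 + 256 = -84 + 256 = 172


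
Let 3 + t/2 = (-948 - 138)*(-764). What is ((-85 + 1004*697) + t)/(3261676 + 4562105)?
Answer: 48145/159669 ≈ 0.30153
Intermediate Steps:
t = 1659402 (t = -6 + 2*((-948 - 138)*(-764)) = -6 + 2*(-1086*(-764)) = -6 + 2*829704 = -6 + 1659408 = 1659402)
((-85 + 1004*697) + t)/(3261676 + 4562105) = ((-85 + 1004*697) + 1659402)/(3261676 + 4562105) = ((-85 + 699788) + 1659402)/7823781 = (699703 + 1659402)*(1/7823781) = 2359105*(1/7823781) = 48145/159669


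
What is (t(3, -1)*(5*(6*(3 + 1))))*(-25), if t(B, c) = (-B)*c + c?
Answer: -6000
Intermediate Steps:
t(B, c) = c - B*c (t(B, c) = -B*c + c = c - B*c)
(t(3, -1)*(5*(6*(3 + 1))))*(-25) = ((-(1 - 1*3))*(5*(6*(3 + 1))))*(-25) = ((-(1 - 3))*(5*(6*4)))*(-25) = ((-1*(-2))*(5*24))*(-25) = (2*120)*(-25) = 240*(-25) = -6000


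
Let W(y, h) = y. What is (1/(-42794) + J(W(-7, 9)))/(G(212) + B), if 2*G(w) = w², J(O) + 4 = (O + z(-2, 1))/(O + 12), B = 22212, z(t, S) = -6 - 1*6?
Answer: -1668971/9561035480 ≈ -0.00017456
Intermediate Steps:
z(t, S) = -12 (z(t, S) = -6 - 6 = -12)
J(O) = -4 + (-12 + O)/(12 + O) (J(O) = -4 + (O - 12)/(O + 12) = -4 + (-12 + O)/(12 + O))
G(w) = w²/2
(1/(-42794) + J(W(-7, 9)))/(G(212) + B) = (1/(-42794) + 3*(-20 - 1*(-7))/(12 - 7))/((½)*212² + 22212) = (-1/42794 + 3*(-20 + 7)/5)/((½)*44944 + 22212) = (-1/42794 + 3*(⅕)*(-13))/(22472 + 22212) = (-1/42794 - 39/5)/44684 = -1668971/213970*1/44684 = -1668971/9561035480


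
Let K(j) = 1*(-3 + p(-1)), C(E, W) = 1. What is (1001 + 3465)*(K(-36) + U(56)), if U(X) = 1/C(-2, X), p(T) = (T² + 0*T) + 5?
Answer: 17864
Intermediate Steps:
p(T) = 5 + T² (p(T) = (T² + 0) + 5 = T² + 5 = 5 + T²)
U(X) = 1 (U(X) = 1/1 = 1)
K(j) = 3 (K(j) = 1*(-3 + (5 + (-1)²)) = 1*(-3 + (5 + 1)) = 1*(-3 + 6) = 1*3 = 3)
(1001 + 3465)*(K(-36) + U(56)) = (1001 + 3465)*(3 + 1) = 4466*4 = 17864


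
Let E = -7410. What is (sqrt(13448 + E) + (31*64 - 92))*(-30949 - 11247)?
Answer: -79834832 - 42196*sqrt(6038) ≈ -8.3114e+7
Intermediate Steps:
(sqrt(13448 + E) + (31*64 - 92))*(-30949 - 11247) = (sqrt(13448 - 7410) + (31*64 - 92))*(-30949 - 11247) = (sqrt(6038) + (1984 - 92))*(-42196) = (sqrt(6038) + 1892)*(-42196) = (1892 + sqrt(6038))*(-42196) = -79834832 - 42196*sqrt(6038)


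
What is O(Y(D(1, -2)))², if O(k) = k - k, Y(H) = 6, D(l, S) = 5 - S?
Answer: 0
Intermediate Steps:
O(k) = 0
O(Y(D(1, -2)))² = 0² = 0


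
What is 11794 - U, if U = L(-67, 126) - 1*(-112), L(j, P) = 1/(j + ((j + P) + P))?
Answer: 1378475/118 ≈ 11682.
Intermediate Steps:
L(j, P) = 1/(2*P + 2*j) (L(j, P) = 1/(j + ((P + j) + P)) = 1/(j + (j + 2*P)) = 1/(2*P + 2*j))
U = 13217/118 (U = 1/(2*(126 - 67)) - 1*(-112) = (½)/59 + 112 = (½)*(1/59) + 112 = 1/118 + 112 = 13217/118 ≈ 112.01)
11794 - U = 11794 - 1*13217/118 = 11794 - 13217/118 = 1378475/118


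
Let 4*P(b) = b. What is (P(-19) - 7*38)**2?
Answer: 1172889/16 ≈ 73306.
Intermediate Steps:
P(b) = b/4
(P(-19) - 7*38)**2 = ((1/4)*(-19) - 7*38)**2 = (-19/4 - 266)**2 = (-1083/4)**2 = 1172889/16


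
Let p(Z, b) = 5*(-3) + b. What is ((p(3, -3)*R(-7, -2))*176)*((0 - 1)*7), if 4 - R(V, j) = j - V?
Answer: -22176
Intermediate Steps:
R(V, j) = 4 + V - j (R(V, j) = 4 - (j - V) = 4 + (V - j) = 4 + V - j)
p(Z, b) = -15 + b
((p(3, -3)*R(-7, -2))*176)*((0 - 1)*7) = (((-15 - 3)*(4 - 7 - 1*(-2)))*176)*((0 - 1)*7) = (-18*(4 - 7 + 2)*176)*(-1*7) = (-18*(-1)*176)*(-7) = (18*176)*(-7) = 3168*(-7) = -22176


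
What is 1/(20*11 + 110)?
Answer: 1/330 ≈ 0.0030303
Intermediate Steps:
1/(20*11 + 110) = 1/(220 + 110) = 1/330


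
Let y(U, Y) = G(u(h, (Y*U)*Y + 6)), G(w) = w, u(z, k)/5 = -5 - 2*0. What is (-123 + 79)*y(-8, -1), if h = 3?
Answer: 1100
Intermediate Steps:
u(z, k) = -25 (u(z, k) = 5*(-5 - 2*0) = 5*(-5 + 0) = 5*(-5) = -25)
y(U, Y) = -25
(-123 + 79)*y(-8, -1) = (-123 + 79)*(-25) = -44*(-25) = 1100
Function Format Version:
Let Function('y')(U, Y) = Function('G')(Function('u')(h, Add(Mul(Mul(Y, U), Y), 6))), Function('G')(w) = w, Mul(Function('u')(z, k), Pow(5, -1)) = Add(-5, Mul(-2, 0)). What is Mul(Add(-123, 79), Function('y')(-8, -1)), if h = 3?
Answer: 1100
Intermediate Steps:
Function('u')(z, k) = -25 (Function('u')(z, k) = Mul(5, Add(-5, Mul(-2, 0))) = Mul(5, Add(-5, 0)) = Mul(5, -5) = -25)
Function('y')(U, Y) = -25
Mul(Add(-123, 79), Function('y')(-8, -1)) = Mul(Add(-123, 79), -25) = Mul(-44, -25) = 1100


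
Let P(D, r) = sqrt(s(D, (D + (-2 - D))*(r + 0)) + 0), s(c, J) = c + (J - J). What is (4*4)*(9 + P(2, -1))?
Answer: 144 + 16*sqrt(2) ≈ 166.63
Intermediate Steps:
s(c, J) = c (s(c, J) = c + 0 = c)
P(D, r) = sqrt(D) (P(D, r) = sqrt(D + 0) = sqrt(D))
(4*4)*(9 + P(2, -1)) = (4*4)*(9 + sqrt(2)) = 16*(9 + sqrt(2)) = 144 + 16*sqrt(2)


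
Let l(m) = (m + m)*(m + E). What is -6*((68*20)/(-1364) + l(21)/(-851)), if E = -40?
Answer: 103332/290191 ≈ 0.35608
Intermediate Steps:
l(m) = 2*m*(-40 + m) (l(m) = (m + m)*(m - 40) = (2*m)*(-40 + m) = 2*m*(-40 + m))
-6*((68*20)/(-1364) + l(21)/(-851)) = -6*((68*20)/(-1364) + (2*21*(-40 + 21))/(-851)) = -6*(1360*(-1/1364) + (2*21*(-19))*(-1/851)) = -6*(-340/341 - 798*(-1/851)) = -6*(-340/341 + 798/851) = -6*(-17222/290191) = 103332/290191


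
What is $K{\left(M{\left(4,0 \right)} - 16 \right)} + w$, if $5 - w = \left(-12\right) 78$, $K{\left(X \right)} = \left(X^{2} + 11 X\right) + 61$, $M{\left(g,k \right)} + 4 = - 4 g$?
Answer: $1902$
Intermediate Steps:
$M{\left(g,k \right)} = -4 - 4 g$
$K{\left(X \right)} = 61 + X^{2} + 11 X$
$w = 941$ ($w = 5 - \left(-12\right) 78 = 5 - -936 = 5 + 936 = 941$)
$K{\left(M{\left(4,0 \right)} - 16 \right)} + w = \left(61 + \left(\left(-4 - 16\right) - 16\right)^{2} + 11 \left(\left(-4 - 16\right) - 16\right)\right) + 941 = \left(61 + \left(-20 - 16\right)^{2} + 11 \left(-20 - 16\right)\right) + 941 = \left(61 + \left(-36\right)^{2} + 11 \left(-36\right)\right) + 941 = \left(61 + 1296 - 396\right) + 941 = 961 + 941 = 1902$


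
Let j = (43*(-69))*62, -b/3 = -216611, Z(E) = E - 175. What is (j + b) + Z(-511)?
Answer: 465193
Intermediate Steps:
Z(E) = -175 + E
b = 649833 (b = -3*(-216611) = 649833)
j = -183954 (j = -2967*62 = -183954)
(j + b) + Z(-511) = (-183954 + 649833) + (-175 - 511) = 465879 - 686 = 465193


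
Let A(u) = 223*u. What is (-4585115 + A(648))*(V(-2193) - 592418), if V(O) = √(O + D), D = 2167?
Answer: 2630697887398 - 4440611*I*√26 ≈ 2.6307e+12 - 2.2643e+7*I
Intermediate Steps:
V(O) = √(2167 + O) (V(O) = √(O + 2167) = √(2167 + O))
(-4585115 + A(648))*(V(-2193) - 592418) = (-4585115 + 223*648)*(√(2167 - 2193) - 592418) = (-4585115 + 144504)*(√(-26) - 592418) = -4440611*(I*√26 - 592418) = -4440611*(-592418 + I*√26) = 2630697887398 - 4440611*I*√26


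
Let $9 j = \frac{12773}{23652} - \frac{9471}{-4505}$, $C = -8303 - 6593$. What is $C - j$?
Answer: $- \frac{14285103735097}{958970340} \approx -14896.0$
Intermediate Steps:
$C = -14896$ ($C = -8303 - 6593 = -14896$)
$j = \frac{281550457}{958970340}$ ($j = \frac{\frac{12773}{23652} - \frac{9471}{-4505}}{9} = \frac{12773 \cdot \frac{1}{23652} - - \frac{9471}{4505}}{9} = \frac{\frac{12773}{23652} + \frac{9471}{4505}}{9} = \frac{1}{9} \cdot \frac{281550457}{106552260} = \frac{281550457}{958970340} \approx 0.2936$)
$C - j = -14896 - \frac{281550457}{958970340} = - \frac{14285103735097}{958970340}$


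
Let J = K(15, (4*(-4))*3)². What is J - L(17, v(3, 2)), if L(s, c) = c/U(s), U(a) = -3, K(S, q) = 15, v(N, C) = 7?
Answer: 682/3 ≈ 227.33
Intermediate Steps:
L(s, c) = -c/3 (L(s, c) = c/(-3) = c*(-⅓) = -c/3)
J = 225 (J = 15² = 225)
J - L(17, v(3, 2)) = 225 - (-1)*7/3 = 225 - 1*(-7/3) = 225 + 7/3 = 682/3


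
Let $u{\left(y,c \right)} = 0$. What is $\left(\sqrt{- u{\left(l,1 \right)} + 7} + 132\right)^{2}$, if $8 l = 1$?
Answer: $\left(132 + \sqrt{7}\right)^{2} \approx 18129.0$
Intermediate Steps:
$l = \frac{1}{8}$ ($l = \frac{1}{8} \cdot 1 = \frac{1}{8} \approx 0.125$)
$\left(\sqrt{- u{\left(l,1 \right)} + 7} + 132\right)^{2} = \left(\sqrt{\left(-1\right) 0 + 7} + 132\right)^{2} = \left(\sqrt{0 + 7} + 132\right)^{2} = \left(\sqrt{7} + 132\right)^{2} = \left(132 + \sqrt{7}\right)^{2}$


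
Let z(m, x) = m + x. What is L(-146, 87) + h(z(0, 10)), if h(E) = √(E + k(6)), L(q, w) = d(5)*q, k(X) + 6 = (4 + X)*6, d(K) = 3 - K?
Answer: 300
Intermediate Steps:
k(X) = 18 + 6*X (k(X) = -6 + (4 + X)*6 = -6 + (24 + 6*X) = 18 + 6*X)
L(q, w) = -2*q (L(q, w) = (3 - 1*5)*q = (3 - 5)*q = -2*q)
h(E) = √(54 + E) (h(E) = √(E + (18 + 6*6)) = √(E + (18 + 36)) = √(E + 54) = √(54 + E))
L(-146, 87) + h(z(0, 10)) = -2*(-146) + √(54 + (0 + 10)) = 292 + √(54 + 10) = 292 + √64 = 292 + 8 = 300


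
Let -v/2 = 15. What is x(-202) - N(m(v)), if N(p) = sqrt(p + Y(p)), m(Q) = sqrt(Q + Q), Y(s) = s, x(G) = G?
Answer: -202 - 2*15**(1/4)*sqrt(I) ≈ -204.78 - 2.7832*I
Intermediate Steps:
v = -30 (v = -2*15 = -30)
m(Q) = sqrt(2)*sqrt(Q) (m(Q) = sqrt(2*Q) = sqrt(2)*sqrt(Q))
N(p) = sqrt(2)*sqrt(p) (N(p) = sqrt(p + p) = sqrt(2*p) = sqrt(2)*sqrt(p))
x(-202) - N(m(v)) = -202 - sqrt(2)*sqrt(sqrt(2)*sqrt(-30)) = -202 - sqrt(2)*sqrt(sqrt(2)*(I*sqrt(30))) = -202 - sqrt(2)*sqrt(2*I*sqrt(15)) = -202 - sqrt(2)*sqrt(2)*15**(1/4)*sqrt(I) = -202 - 2*15**(1/4)*sqrt(I)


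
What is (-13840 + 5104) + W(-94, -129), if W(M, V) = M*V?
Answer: 3390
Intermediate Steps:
(-13840 + 5104) + W(-94, -129) = (-13840 + 5104) - 94*(-129) = -8736 + 12126 = 3390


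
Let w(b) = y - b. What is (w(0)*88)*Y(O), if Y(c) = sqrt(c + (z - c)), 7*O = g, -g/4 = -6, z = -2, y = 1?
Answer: 88*I*sqrt(2) ≈ 124.45*I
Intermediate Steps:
g = 24 (g = -4*(-6) = 24)
w(b) = 1 - b
O = 24/7 (O = (1/7)*24 = 24/7 ≈ 3.4286)
Y(c) = I*sqrt(2) (Y(c) = sqrt(c + (-2 - c)) = sqrt(-2) = I*sqrt(2))
(w(0)*88)*Y(O) = ((1 - 1*0)*88)*(I*sqrt(2)) = ((1 + 0)*88)*(I*sqrt(2)) = (1*88)*(I*sqrt(2)) = 88*(I*sqrt(2)) = 88*I*sqrt(2)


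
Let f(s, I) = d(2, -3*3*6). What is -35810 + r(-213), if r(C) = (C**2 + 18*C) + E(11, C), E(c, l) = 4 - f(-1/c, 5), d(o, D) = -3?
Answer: 5732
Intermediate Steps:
f(s, I) = -3
E(c, l) = 7 (E(c, l) = 4 - 1*(-3) = 4 + 3 = 7)
r(C) = 7 + C**2 + 18*C (r(C) = (C**2 + 18*C) + 7 = 7 + C**2 + 18*C)
-35810 + r(-213) = -35810 + (7 + (-213)**2 + 18*(-213)) = -35810 + (7 + 45369 - 3834) = -35810 + 41542 = 5732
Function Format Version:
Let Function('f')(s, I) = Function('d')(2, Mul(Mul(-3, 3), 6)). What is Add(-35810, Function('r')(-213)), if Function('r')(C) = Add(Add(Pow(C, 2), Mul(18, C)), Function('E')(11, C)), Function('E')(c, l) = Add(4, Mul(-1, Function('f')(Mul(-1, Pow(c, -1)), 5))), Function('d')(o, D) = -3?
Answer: 5732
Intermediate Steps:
Function('f')(s, I) = -3
Function('E')(c, l) = 7 (Function('E')(c, l) = Add(4, Mul(-1, -3)) = Add(4, 3) = 7)
Function('r')(C) = Add(7, Pow(C, 2), Mul(18, C)) (Function('r')(C) = Add(Add(Pow(C, 2), Mul(18, C)), 7) = Add(7, Pow(C, 2), Mul(18, C)))
Add(-35810, Function('r')(-213)) = Add(-35810, Add(7, Pow(-213, 2), Mul(18, -213))) = Add(-35810, Add(7, 45369, -3834)) = Add(-35810, 41542) = 5732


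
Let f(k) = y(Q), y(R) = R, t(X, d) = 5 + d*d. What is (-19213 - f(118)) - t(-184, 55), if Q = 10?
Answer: -22253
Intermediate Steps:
t(X, d) = 5 + d²
f(k) = 10
(-19213 - f(118)) - t(-184, 55) = (-19213 - 1*10) - (5 + 55²) = (-19213 - 10) - (5 + 3025) = -19223 - 1*3030 = -19223 - 3030 = -22253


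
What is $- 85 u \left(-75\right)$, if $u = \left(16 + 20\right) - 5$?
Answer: $197625$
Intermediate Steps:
$u = 31$ ($u = 36 - 5 = 31$)
$- 85 u \left(-75\right) = \left(-85\right) 31 \left(-75\right) = \left(-2635\right) \left(-75\right) = 197625$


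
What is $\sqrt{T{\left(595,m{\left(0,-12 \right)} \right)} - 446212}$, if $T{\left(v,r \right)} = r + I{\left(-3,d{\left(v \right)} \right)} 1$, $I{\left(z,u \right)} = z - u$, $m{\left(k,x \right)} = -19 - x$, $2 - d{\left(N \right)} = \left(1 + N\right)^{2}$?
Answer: $24 i \sqrt{158} \approx 301.68 i$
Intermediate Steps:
$d{\left(N \right)} = 2 - \left(1 + N\right)^{2}$
$T{\left(v,r \right)} = -5 + r + \left(1 + v\right)^{2}$ ($T{\left(v,r \right)} = r + \left(-3 - \left(2 - \left(1 + v\right)^{2}\right)\right) 1 = r + \left(-3 + \left(-2 + \left(1 + v\right)^{2}\right)\right) 1 = r + \left(-5 + \left(1 + v\right)^{2}\right) 1 = r + \left(-5 + \left(1 + v\right)^{2}\right) = -5 + r + \left(1 + v\right)^{2}$)
$\sqrt{T{\left(595,m{\left(0,-12 \right)} \right)} - 446212} = \sqrt{\left(-5 - 7 + \left(1 + 595\right)^{2}\right) - 446212} = \sqrt{\left(-5 + \left(-19 + 12\right) + 596^{2}\right) - 446212} = \sqrt{\left(-5 - 7 + 355216\right) - 446212} = \sqrt{355204 - 446212} = \sqrt{-91008} = 24 i \sqrt{158}$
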